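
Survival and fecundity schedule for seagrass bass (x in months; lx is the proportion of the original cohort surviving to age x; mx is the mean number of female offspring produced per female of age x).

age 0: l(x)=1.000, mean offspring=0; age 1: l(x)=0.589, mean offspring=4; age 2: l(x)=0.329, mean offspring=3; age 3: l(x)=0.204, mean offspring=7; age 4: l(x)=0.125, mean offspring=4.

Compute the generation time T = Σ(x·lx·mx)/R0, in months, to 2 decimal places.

2.01

lx·mx: 0, 2.356, 0.987, 1.428, 0.5 → R0 = 5.271
x·lx·mx: 0, 2.356, 1.974, 4.284, 2 → Σ = 10.614
T = 10.614 / 5.271 = 2.01366… → 2.01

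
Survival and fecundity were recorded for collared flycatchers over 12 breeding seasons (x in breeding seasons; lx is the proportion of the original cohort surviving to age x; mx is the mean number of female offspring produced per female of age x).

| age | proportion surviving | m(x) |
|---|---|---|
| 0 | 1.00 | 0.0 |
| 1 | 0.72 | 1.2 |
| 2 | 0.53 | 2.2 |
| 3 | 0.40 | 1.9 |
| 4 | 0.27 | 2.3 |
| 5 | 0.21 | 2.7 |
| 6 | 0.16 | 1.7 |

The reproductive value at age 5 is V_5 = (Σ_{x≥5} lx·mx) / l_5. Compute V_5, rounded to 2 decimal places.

4.00

lx·mx for x ≥ 5: 0.567, 0.272 → sum = 0.839
V_5 = 0.839 / l_5 = 0.839 / 0.21 = 3.995238… → 4.00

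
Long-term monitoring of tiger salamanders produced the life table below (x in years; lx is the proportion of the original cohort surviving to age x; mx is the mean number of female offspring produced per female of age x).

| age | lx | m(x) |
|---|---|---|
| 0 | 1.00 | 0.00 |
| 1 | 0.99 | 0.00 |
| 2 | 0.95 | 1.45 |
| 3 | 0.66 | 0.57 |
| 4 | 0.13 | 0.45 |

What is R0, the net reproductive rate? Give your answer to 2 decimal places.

lx·mx by age: 0, 0, 1.3775, 0.3762, 0.0585
R0 = Σ lx·mx = 1.8122 → 1.81

1.81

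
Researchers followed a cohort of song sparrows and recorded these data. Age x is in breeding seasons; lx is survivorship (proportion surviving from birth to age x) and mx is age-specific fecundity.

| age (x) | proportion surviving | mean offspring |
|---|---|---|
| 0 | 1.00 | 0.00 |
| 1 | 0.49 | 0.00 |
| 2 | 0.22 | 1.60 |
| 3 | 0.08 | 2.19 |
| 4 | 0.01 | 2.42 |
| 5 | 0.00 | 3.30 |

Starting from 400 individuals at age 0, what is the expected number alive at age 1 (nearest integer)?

196

Expected survivors = N0 · l_1 = 400 × 0.49 = 196 → 196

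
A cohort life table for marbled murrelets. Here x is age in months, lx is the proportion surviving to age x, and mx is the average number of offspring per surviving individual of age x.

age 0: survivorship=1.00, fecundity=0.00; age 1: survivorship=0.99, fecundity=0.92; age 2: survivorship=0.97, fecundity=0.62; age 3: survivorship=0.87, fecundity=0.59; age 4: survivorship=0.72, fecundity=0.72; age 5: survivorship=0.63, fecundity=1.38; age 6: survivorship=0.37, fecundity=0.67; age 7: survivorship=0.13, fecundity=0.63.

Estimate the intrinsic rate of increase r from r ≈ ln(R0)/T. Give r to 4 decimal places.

R0 = Σ lx·mx = 0 + 0.9108 + 0.6014 + 0.5133 + 0.5184 + 0.8694 + 0.2479 + 0.0819 = 3.7431
Σ x·lx·mx = 12.1348; T = 12.1348/3.7431 = 3.24191…
r ≈ ln(R0)/T = ln(3.7431)/3.24191… = 0.407141… → 0.4071

0.4071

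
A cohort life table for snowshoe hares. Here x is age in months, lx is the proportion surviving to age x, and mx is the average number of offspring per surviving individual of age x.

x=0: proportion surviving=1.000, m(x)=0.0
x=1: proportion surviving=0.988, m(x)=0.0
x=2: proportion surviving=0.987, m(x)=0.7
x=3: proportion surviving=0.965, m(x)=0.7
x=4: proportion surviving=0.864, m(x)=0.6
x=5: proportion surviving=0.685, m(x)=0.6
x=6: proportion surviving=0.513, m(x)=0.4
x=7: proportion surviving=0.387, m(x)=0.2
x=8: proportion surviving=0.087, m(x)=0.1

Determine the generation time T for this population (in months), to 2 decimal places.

3.63

lx·mx: 0, 0, 0.6909, 0.6755, 0.5184, 0.411, 0.2052, 0.0774, 0.0087 → R0 = 2.5871
x·lx·mx: 0, 0, 1.3818, 2.0265, 2.0736, 2.055, 1.2312, 0.5418, 0.0696 → Σ = 9.3795
T = 9.3795 / 2.5871 = 3.625488… → 3.63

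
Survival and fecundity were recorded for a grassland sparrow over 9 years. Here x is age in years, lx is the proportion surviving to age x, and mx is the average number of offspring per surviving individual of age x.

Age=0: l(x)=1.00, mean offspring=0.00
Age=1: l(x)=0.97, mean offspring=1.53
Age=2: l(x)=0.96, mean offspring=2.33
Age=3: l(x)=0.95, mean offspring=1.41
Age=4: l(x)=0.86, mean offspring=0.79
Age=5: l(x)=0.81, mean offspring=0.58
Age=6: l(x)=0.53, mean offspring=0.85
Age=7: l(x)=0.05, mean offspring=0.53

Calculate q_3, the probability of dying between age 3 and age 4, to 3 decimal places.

0.095

q_3 = (l_3 − l_4) / l_3 = (0.95 − 0.86) / 0.95
     = 0.09 / 0.95 = 0.094737… → 0.095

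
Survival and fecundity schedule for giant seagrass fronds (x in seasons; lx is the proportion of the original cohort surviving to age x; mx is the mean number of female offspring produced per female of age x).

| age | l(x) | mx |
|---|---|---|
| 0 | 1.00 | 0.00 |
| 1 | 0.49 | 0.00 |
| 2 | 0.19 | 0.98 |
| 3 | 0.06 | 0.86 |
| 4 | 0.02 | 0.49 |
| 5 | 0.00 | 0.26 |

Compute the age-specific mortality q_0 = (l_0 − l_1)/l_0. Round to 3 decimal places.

0.510

q_0 = (l_0 − l_1) / l_0 = (1 − 0.49) / 1
     = 0.51 / 1 = 0.51 → 0.510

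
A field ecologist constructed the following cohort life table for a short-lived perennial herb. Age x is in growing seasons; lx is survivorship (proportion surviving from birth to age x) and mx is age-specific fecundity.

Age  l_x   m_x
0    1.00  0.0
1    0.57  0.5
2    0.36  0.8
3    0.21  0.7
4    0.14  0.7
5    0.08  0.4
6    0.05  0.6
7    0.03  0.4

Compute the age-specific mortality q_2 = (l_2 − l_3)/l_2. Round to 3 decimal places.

q_2 = (l_2 − l_3) / l_2 = (0.36 − 0.21) / 0.36
     = 0.15 / 0.36 = 0.416667… → 0.417

0.417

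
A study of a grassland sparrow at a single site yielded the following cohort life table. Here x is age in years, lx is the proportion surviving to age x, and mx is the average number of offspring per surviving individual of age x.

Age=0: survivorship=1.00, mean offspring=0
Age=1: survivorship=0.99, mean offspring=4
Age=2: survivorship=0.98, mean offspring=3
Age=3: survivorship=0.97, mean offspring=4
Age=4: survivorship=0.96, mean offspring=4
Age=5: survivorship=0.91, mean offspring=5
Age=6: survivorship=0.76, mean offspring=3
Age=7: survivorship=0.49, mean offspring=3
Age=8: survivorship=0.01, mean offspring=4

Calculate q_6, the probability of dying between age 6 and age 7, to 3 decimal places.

0.355

q_6 = (l_6 − l_7) / l_6 = (0.76 − 0.49) / 0.76
     = 0.27 / 0.76 = 0.355263… → 0.355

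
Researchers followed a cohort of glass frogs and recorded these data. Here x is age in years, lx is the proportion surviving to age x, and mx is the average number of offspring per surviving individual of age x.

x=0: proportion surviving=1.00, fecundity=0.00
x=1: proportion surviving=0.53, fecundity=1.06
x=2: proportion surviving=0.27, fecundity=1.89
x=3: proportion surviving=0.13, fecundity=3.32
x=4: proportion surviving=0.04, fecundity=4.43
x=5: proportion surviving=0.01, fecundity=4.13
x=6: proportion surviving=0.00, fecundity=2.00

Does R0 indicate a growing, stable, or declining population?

growing

R0 = Σ lx·mx = 0 + 0.5618 + 0.5103 + 0.4316 + 0.1772 + 0.0413 + 0 = 1.7222
R0 > 1, so the population is growing.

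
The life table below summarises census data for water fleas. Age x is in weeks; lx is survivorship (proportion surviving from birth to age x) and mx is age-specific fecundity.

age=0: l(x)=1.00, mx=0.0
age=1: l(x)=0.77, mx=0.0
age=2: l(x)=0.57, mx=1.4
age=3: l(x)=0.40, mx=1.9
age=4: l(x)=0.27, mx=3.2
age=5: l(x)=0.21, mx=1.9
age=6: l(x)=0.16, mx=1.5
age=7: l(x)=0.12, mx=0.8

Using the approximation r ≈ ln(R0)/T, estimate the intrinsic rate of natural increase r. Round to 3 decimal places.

R0 = Σ lx·mx = 0 + 0 + 0.798 + 0.76 + 0.864 + 0.399 + 0.24 + 0.096 = 3.157
Σ x·lx·mx = 11.439; T = 11.439/3.157 = 3.62338…
r ≈ ln(R0)/T = ln(3.157)/3.62338… = 0.31728… → 0.317

0.317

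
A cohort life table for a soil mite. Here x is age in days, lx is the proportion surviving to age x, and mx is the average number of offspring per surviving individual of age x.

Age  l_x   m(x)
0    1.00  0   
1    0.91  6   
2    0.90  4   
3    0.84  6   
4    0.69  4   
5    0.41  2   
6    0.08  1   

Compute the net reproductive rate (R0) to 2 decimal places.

17.76

lx·mx by age: 0, 5.46, 3.6, 5.04, 2.76, 0.82, 0.08
R0 = Σ lx·mx = 17.76 → 17.76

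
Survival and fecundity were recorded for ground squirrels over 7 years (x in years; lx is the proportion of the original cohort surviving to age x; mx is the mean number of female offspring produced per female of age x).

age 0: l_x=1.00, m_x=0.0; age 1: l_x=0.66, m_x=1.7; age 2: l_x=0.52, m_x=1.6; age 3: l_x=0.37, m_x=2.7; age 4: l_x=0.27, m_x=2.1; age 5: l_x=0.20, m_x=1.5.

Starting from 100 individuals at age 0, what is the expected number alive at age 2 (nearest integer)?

Expected survivors = N0 · l_2 = 100 × 0.52 = 52 → 52

52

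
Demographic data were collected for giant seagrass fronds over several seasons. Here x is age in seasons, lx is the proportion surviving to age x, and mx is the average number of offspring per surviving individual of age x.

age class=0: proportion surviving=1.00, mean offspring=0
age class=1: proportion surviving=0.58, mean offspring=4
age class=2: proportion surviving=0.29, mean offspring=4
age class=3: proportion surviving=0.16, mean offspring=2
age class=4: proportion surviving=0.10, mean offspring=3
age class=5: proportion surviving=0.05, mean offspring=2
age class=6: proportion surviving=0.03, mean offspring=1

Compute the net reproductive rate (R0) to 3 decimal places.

lx·mx by age: 0, 2.32, 1.16, 0.32, 0.3, 0.1, 0.03
R0 = Σ lx·mx = 4.23 → 4.230

4.230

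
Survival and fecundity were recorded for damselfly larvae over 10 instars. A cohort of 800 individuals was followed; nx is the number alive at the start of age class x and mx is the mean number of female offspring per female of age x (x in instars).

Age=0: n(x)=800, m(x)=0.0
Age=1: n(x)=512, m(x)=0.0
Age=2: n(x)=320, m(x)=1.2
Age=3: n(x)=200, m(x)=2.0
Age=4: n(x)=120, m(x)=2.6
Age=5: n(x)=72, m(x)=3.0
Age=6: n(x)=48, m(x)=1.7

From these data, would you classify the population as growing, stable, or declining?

lx = nx/n0 = nx/800: 1, 0.64, 0.4, 0.25, 0.15, 0.09, 0.06
R0 = Σ lx·mx = 0 + 0 + 0.48 + 0.5 + 0.39 + 0.27 + 0.102 = 1.742
R0 > 1, so the population is growing.

growing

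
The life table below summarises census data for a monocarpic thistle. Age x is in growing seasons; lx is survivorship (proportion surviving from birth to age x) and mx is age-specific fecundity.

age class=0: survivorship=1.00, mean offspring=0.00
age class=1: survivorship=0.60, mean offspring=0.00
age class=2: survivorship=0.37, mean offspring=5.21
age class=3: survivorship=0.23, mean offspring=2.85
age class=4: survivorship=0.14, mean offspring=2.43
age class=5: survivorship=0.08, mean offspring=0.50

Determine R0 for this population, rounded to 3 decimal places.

lx·mx by age: 0, 0, 1.9277, 0.6555, 0.3402, 0.04
R0 = Σ lx·mx = 2.9634 → 2.963

2.963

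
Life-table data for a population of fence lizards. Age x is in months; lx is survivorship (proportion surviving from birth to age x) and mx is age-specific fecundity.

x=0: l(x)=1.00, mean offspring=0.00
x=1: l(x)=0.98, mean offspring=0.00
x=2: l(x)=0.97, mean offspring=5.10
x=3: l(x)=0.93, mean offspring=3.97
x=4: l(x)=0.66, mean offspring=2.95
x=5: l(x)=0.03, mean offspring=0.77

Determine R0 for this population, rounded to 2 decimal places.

10.61

lx·mx by age: 0, 0, 4.947, 3.6921, 1.947, 0.0231
R0 = Σ lx·mx = 10.6092 → 10.61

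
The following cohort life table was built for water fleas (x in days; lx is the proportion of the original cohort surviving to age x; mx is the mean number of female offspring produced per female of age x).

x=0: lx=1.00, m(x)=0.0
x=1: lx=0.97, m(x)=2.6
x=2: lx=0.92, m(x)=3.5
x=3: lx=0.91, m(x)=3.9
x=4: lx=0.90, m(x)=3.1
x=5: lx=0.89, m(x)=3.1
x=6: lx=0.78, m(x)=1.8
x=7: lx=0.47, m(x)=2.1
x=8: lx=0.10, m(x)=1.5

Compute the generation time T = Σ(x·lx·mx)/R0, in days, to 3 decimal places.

lx·mx: 0, 2.522, 3.22, 3.549, 2.79, 2.759, 1.404, 0.987, 0.15 → R0 = 17.381
x·lx·mx: 0, 2.522, 6.44, 10.647, 11.16, 13.795, 8.424, 6.909, 1.2 → Σ = 61.097
T = 61.097 / 17.381 = 3.51516… → 3.515

3.515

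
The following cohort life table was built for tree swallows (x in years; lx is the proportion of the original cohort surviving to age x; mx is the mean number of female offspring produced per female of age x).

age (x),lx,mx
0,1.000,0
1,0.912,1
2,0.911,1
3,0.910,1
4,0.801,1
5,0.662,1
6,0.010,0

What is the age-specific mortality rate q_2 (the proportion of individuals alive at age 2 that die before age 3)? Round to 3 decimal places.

q_2 = (l_2 − l_3) / l_2 = (0.911 − 0.91) / 0.911
     = 0.001 / 0.911 = 0.001098… → 0.001

0.001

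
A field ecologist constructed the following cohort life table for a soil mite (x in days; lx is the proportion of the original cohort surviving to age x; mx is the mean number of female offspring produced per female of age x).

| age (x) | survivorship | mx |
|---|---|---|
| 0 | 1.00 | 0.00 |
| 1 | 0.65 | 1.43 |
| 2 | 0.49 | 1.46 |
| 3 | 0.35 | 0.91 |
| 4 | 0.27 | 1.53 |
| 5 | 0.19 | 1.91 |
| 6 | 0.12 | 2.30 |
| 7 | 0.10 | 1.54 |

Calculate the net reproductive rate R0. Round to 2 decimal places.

3.17

lx·mx by age: 0, 0.9295, 0.7154, 0.3185, 0.4131, 0.3629, 0.276, 0.154
R0 = Σ lx·mx = 3.1694 → 3.17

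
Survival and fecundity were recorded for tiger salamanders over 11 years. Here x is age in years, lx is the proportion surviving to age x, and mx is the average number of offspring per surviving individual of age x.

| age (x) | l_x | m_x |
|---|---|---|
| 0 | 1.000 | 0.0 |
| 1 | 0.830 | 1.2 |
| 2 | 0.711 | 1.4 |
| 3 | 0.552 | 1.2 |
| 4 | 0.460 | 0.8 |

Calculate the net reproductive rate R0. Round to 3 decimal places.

3.022

lx·mx by age: 0, 0.996, 0.9954, 0.6624, 0.368
R0 = Σ lx·mx = 3.0218 → 3.022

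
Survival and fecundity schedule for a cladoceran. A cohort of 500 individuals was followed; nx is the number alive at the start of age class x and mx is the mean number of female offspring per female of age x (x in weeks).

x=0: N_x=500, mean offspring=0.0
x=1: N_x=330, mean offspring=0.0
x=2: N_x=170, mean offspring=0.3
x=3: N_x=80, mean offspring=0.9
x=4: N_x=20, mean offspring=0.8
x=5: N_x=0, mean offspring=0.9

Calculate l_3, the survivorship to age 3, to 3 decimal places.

0.160

l_3 = n_3/n_0 = 80/500 = 0.16 → 0.160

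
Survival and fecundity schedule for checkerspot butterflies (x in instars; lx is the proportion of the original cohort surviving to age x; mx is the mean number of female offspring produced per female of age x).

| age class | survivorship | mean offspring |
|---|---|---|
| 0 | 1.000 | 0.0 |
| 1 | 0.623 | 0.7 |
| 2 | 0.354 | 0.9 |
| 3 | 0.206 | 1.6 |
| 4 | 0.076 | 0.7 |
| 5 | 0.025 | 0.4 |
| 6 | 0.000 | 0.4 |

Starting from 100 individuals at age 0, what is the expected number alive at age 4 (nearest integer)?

Expected survivors = N0 · l_4 = 100 × 0.076 = 7.6 → 8

8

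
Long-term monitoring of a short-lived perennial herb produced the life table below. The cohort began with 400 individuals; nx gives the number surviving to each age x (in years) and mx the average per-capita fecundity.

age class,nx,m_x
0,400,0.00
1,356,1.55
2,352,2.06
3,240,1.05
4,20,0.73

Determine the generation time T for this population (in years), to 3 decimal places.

lx = nx/n0 = nx/400: 1, 0.89, 0.88, 0.6, 0.05
lx·mx: 0, 1.3795, 1.8128, 0.63, 0.0365 → R0 = 3.8588
x·lx·mx: 0, 1.3795, 3.6256, 1.89, 0.146 → Σ = 7.0411
T = 7.0411 / 3.8588 = 1.824686… → 1.825

1.825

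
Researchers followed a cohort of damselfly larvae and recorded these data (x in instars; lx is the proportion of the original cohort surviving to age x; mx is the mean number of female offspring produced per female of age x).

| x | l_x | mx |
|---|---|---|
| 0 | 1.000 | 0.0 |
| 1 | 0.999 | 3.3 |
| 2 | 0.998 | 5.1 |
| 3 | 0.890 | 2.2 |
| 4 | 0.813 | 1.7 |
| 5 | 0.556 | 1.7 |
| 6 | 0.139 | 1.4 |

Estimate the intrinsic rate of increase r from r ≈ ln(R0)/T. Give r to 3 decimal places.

R0 = Σ lx·mx = 0 + 3.2967 + 5.0898 + 1.958 + 1.3821 + 0.9452 + 0.1946 = 12.8664
Σ x·lx·mx = 30.7723; T = 30.7723/12.8664 = 2.39168…
r ≈ ln(R0)/T = ln(12.8664)/2.39168… = 1.06813… → 1.068

1.068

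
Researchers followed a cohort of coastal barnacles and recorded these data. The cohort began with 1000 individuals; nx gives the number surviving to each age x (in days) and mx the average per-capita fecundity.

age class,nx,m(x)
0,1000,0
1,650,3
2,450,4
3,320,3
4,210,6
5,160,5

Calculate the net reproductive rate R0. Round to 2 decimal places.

lx = nx/n0 = nx/1000: 1, 0.65, 0.45, 0.32, 0.21, 0.16
lx·mx by age: 0, 1.95, 1.8, 0.96, 1.26, 0.8
R0 = Σ lx·mx = 6.77 → 6.77

6.77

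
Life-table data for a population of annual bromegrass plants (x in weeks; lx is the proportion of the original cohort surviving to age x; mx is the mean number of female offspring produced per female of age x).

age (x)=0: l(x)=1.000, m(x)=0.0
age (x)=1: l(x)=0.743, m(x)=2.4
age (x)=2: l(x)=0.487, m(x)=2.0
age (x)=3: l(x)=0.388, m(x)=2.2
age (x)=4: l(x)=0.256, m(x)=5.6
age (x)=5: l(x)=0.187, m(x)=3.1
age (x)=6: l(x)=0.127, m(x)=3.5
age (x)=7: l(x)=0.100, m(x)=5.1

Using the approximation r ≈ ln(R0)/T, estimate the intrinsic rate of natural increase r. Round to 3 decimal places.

R0 = Σ lx·mx = 0 + 1.7832 + 0.974 + 0.8536 + 1.4336 + 0.5797 + 0.4445 + 0.51 = 6.5786
Σ x·lx·mx = 21.1619; T = 21.1619/6.5786 = 3.21678…
r ≈ ln(R0)/T = ln(6.5786)/3.21678… = 0.58562… → 0.586

0.586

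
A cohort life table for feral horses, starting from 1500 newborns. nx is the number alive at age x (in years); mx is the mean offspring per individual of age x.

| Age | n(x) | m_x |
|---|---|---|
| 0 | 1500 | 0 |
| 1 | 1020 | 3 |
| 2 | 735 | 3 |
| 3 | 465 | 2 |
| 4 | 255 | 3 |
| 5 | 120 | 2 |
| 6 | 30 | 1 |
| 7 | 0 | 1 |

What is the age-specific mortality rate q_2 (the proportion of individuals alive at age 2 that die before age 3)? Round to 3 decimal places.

0.367

lx = nx/n0 = nx/1500: 1, 0.68, 0.49, 0.31, 0.17, 0.08, 0.02, 0
q_2 = (l_2 − l_3) / l_2 = (0.49 − 0.31) / 0.49
     = 0.18 / 0.49 = 0.367347… → 0.367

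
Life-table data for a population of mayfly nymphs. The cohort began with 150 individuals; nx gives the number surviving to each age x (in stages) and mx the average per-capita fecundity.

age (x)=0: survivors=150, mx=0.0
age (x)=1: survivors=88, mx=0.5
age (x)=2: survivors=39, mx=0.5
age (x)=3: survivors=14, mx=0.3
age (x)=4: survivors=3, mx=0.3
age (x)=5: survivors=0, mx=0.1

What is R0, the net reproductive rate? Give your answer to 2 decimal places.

lx = nx/n0 = nx/150: 1, 0.58667…, 0.26, 0.09333…, 0.02, 0
lx·mx by age: 0, 0.293333…, 0.13, 0.028…, 0.006, 0
R0 = Σ lx·mx = 0.457333… → 0.46

0.46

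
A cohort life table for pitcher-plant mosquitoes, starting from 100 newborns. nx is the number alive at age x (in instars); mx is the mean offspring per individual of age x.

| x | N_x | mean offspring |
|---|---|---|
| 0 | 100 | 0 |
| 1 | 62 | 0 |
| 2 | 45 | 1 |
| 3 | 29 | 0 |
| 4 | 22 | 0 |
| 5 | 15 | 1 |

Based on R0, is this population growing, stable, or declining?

lx = nx/n0 = nx/100: 1, 0.62, 0.45, 0.29, 0.22, 0.15
R0 = Σ lx·mx = 0 + 0 + 0.45 + 0 + 0 + 0.15 = 0.6
R0 < 1, so the population is declining.

declining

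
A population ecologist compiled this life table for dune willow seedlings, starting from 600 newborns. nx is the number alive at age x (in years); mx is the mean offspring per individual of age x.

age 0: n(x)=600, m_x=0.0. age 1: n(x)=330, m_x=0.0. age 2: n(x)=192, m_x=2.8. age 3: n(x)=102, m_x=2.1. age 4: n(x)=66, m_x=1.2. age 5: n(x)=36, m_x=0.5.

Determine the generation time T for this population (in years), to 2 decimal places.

lx = nx/n0 = nx/600: 1, 0.55, 0.32, 0.17, 0.11, 0.06
lx·mx: 0, 0, 0.896, 0.357, 0.132, 0.03 → R0 = 1.415
x·lx·mx: 0, 0, 1.792, 1.071, 0.528, 0.15 → Σ = 3.541
T = 3.541 / 1.415 = 2.502473… → 2.50

2.50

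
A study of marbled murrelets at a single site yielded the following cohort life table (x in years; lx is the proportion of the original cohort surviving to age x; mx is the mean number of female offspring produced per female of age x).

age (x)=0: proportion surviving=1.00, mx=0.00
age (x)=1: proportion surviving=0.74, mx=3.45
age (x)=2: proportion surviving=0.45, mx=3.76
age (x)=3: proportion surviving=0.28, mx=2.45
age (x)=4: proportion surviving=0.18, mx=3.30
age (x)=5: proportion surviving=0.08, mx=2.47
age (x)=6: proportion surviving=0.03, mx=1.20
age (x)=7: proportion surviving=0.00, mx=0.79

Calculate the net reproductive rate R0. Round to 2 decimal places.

lx·mx by age: 0, 2.553, 1.692, 0.686, 0.594, 0.1976, 0.036, 0
R0 = Σ lx·mx = 5.7586 → 5.76

5.76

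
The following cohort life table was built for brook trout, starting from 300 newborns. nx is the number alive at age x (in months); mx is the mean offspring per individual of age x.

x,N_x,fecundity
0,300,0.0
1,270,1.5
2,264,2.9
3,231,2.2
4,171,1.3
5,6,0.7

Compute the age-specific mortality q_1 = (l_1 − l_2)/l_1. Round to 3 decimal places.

lx = nx/n0 = nx/300: 1, 0.9, 0.88, 0.77, 0.57, 0.02
q_1 = (l_1 − l_2) / l_1 = (0.9 − 0.88) / 0.9
     = 0.02 / 0.9 = 0.022222… → 0.022

0.022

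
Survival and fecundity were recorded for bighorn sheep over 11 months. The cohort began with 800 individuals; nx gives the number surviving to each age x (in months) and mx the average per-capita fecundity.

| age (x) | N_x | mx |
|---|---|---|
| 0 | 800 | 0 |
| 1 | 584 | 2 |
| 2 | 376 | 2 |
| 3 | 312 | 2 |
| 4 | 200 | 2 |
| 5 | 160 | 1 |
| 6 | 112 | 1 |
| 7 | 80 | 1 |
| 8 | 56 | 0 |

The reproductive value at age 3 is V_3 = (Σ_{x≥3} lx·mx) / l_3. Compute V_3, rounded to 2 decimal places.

lx = nx/n0 = nx/800: 1, 0.73, 0.47, 0.39, 0.25, 0.2, 0.14, 0.1, 0.07
lx·mx for x ≥ 3: 0.78, 0.5, 0.2, 0.14, 0.1, 0 → sum = 1.72
V_3 = 1.72 / l_3 = 1.72 / 0.39 = 4.410256… → 4.41

4.41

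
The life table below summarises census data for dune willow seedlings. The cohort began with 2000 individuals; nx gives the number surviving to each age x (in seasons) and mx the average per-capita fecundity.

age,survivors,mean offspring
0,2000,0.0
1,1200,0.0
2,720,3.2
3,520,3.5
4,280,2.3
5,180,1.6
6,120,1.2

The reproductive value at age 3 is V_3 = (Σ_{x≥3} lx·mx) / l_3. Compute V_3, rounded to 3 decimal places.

lx = nx/n0 = nx/2000: 1, 0.6, 0.36, 0.26, 0.14, 0.09, 0.06
lx·mx for x ≥ 3: 0.91, 0.322, 0.144, 0.072 → sum = 1.448
V_3 = 1.448 / l_3 = 1.448 / 0.26 = 5.569231… → 5.569

5.569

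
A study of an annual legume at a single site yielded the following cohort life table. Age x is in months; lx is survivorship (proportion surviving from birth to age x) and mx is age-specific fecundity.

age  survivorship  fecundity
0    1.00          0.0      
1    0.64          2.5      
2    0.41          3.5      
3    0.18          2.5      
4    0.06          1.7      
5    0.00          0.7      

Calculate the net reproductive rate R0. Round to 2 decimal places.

lx·mx by age: 0, 1.6, 1.435, 0.45, 0.102, 0
R0 = Σ lx·mx = 3.587 → 3.59

3.59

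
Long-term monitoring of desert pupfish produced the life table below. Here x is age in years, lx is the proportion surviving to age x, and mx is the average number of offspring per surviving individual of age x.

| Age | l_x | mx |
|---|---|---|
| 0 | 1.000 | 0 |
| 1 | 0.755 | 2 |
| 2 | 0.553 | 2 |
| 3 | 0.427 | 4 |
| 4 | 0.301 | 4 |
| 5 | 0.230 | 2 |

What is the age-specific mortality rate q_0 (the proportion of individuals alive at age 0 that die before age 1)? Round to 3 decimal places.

0.245

q_0 = (l_0 − l_1) / l_0 = (1 − 0.755) / 1
     = 0.245 / 1 = 0.245 → 0.245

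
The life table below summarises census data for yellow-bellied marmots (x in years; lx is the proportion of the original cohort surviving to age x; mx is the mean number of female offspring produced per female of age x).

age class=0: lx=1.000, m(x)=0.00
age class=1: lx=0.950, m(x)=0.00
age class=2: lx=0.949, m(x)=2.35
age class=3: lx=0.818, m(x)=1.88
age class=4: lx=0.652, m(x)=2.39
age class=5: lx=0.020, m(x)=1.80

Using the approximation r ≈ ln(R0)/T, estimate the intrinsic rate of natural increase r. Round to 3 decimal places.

0.581

R0 = Σ lx·mx = 0 + 0 + 2.23015 + 1.53784 + 1.55828 + 0.036 = 5.36227
Σ x·lx·mx = 15.48694; T = 15.48694/5.36227 = 2.88813…
r ≈ ln(R0)/T = ln(5.36227)/2.88813… = 0.58148… → 0.581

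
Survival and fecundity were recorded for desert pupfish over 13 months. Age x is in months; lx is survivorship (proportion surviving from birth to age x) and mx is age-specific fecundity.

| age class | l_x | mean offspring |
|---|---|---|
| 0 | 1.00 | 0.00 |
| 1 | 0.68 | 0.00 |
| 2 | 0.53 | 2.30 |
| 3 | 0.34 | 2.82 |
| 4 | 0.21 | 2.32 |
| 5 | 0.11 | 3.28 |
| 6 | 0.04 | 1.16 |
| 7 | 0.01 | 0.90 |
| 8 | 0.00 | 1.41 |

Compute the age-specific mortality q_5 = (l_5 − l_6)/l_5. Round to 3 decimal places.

q_5 = (l_5 − l_6) / l_5 = (0.11 − 0.04) / 0.11
     = 0.07 / 0.11 = 0.636364… → 0.636

0.636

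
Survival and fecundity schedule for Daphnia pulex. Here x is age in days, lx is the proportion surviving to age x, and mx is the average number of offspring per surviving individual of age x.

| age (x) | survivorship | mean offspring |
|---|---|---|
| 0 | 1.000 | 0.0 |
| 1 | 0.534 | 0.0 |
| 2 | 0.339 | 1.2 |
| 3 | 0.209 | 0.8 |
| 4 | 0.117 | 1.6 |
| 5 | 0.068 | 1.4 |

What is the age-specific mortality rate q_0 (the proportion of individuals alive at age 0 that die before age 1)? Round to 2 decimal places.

q_0 = (l_0 − l_1) / l_0 = (1 − 0.534) / 1
     = 0.466 / 1 = 0.466 → 0.47

0.47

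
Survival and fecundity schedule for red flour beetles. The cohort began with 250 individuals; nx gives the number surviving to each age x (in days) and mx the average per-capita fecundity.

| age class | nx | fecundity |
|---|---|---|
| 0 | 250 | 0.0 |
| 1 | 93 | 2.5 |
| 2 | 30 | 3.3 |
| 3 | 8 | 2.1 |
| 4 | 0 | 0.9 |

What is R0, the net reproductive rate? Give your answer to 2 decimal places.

lx = nx/n0 = nx/250: 1, 0.372, 0.12, 0.032, 0
lx·mx by age: 0, 0.93, 0.396, 0.0672, 0
R0 = Σ lx·mx = 1.3932 → 1.39

1.39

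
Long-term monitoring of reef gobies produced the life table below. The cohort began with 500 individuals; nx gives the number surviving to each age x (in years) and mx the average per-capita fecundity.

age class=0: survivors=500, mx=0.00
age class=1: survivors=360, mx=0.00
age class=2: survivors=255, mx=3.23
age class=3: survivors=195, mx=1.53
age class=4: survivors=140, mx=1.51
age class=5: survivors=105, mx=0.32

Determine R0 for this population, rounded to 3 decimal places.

lx = nx/n0 = nx/500: 1, 0.72, 0.51, 0.39, 0.28, 0.21
lx·mx by age: 0, 0, 1.6473, 0.5967, 0.4228, 0.0672
R0 = Σ lx·mx = 2.734 → 2.734

2.734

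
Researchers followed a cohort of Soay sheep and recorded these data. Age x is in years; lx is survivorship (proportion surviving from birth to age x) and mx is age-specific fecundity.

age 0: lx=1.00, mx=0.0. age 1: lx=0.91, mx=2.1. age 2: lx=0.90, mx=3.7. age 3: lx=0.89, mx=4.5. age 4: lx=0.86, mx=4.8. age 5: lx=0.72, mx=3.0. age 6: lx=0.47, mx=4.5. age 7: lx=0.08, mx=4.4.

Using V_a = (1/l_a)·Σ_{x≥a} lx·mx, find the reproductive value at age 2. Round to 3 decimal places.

17.878

lx·mx for x ≥ 2: 3.33, 4.005, 4.128, 2.16, 2.115, 0.352 → sum = 16.09
V_2 = 16.09 / l_2 = 16.09 / 0.9 = 17.877778… → 17.878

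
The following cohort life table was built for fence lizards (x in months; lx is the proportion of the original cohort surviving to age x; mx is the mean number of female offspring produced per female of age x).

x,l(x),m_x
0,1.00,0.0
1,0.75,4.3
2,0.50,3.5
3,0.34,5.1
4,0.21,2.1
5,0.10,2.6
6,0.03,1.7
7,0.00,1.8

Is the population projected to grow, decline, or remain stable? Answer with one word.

R0 = Σ lx·mx = 0 + 3.225 + 1.75 + 1.734 + 0.441 + 0.26 + 0.051 + 0 = 7.461
R0 > 1, so the population is growing.

growing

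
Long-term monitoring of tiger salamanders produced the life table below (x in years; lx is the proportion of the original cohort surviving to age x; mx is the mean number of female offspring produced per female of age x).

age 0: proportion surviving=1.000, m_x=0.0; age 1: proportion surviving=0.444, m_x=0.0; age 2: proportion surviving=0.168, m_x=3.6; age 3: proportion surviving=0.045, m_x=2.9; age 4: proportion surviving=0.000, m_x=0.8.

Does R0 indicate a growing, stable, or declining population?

declining

R0 = Σ lx·mx = 0 + 0 + 0.6048 + 0.1305 + 0 = 0.7353
R0 < 1, so the population is declining.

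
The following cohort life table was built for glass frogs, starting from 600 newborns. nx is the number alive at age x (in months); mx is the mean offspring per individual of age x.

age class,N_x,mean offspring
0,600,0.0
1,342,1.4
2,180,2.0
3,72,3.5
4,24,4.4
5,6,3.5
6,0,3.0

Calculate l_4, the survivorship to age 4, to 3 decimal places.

0.040

l_4 = n_4/n_0 = 24/600 = 0.04 → 0.040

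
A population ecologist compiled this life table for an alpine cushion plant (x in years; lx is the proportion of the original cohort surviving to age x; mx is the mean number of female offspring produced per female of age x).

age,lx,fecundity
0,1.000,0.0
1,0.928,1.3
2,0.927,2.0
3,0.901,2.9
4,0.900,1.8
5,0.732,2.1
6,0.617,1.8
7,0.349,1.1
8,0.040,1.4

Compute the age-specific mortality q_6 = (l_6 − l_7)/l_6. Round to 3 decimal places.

q_6 = (l_6 − l_7) / l_6 = (0.617 − 0.349) / 0.617
     = 0.268 / 0.617 = 0.43436… → 0.434

0.434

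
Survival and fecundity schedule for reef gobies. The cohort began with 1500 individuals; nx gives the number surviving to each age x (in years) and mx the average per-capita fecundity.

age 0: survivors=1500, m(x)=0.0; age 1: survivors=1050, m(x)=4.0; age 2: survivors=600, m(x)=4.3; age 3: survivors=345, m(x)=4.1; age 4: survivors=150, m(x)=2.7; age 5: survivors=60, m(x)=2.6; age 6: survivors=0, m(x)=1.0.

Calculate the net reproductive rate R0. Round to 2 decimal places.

lx = nx/n0 = nx/1500: 1, 0.7, 0.4, 0.23, 0.1, 0.04, 0
lx·mx by age: 0, 2.8, 1.72, 0.943, 0.27, 0.104, 0
R0 = Σ lx·mx = 5.837 → 5.84

5.84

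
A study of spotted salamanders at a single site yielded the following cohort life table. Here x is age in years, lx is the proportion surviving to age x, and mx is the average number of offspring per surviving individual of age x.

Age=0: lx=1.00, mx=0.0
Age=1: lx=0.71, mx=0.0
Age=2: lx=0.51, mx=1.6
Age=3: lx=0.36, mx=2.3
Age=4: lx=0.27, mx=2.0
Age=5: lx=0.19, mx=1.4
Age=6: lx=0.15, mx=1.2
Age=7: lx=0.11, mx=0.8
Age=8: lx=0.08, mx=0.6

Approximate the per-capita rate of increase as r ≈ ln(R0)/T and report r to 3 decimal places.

R0 = Σ lx·mx = 0 + 0 + 0.816 + 0.828 + 0.54 + 0.266 + 0.18 + 0.088 + 0.048 = 2.766
Σ x·lx·mx = 9.686; T = 9.686/2.766 = 3.50181…
r ≈ ln(R0)/T = ln(2.766)/3.50181… = 0.29054… → 0.291

0.291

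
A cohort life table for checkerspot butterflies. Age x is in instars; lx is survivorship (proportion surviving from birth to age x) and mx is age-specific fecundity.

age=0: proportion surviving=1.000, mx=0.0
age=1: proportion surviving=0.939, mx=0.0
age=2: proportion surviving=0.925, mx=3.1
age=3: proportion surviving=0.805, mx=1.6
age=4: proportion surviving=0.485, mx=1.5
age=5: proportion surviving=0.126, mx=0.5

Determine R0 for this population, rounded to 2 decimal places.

lx·mx by age: 0, 0, 2.8675, 1.288, 0.7275, 0.063
R0 = Σ lx·mx = 4.946 → 4.95

4.95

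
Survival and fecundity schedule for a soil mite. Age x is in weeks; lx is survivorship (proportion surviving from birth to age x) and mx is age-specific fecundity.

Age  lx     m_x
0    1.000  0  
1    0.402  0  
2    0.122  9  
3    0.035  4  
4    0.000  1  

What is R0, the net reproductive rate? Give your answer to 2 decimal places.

1.24

lx·mx by age: 0, 0, 1.098, 0.14, 0
R0 = Σ lx·mx = 1.238 → 1.24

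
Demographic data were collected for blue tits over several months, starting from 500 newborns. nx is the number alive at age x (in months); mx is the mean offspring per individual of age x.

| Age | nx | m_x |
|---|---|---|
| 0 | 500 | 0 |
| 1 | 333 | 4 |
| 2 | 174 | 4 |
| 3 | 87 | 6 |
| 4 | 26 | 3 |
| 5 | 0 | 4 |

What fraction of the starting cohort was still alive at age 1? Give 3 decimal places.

0.666

l_1 = n_1/n_0 = 333/500 = 0.666 → 0.666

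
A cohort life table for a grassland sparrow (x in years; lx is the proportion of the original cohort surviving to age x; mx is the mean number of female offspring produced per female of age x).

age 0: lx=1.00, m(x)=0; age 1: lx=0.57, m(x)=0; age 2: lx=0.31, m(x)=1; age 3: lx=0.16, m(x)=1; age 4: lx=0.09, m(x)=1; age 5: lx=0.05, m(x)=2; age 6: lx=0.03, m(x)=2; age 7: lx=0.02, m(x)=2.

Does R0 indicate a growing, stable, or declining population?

declining

R0 = Σ lx·mx = 0 + 0 + 0.31 + 0.16 + 0.09 + 0.1 + 0.06 + 0.04 = 0.76
R0 < 1, so the population is declining.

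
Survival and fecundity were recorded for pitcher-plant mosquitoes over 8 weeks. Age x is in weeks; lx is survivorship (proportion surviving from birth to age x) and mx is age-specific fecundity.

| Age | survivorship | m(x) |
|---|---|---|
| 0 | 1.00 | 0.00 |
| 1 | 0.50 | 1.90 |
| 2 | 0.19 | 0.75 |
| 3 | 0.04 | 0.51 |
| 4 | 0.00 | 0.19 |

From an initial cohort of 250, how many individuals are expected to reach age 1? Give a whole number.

Expected survivors = N0 · l_1 = 250 × 0.50 = 125 → 125

125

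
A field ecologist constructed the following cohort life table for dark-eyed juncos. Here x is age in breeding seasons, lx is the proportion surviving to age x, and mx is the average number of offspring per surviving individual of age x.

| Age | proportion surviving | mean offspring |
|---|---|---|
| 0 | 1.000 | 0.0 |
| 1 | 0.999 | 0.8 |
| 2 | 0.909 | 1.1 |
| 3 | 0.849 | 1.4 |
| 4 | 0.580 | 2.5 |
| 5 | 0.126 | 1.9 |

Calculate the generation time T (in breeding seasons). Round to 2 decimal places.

2.86

lx·mx: 0, 0.7992, 0.9999, 1.1886, 1.45, 0.2394 → R0 = 4.6771
x·lx·mx: 0, 0.7992, 1.9998, 3.5658, 5.8, 1.197 → Σ = 13.3618
T = 13.3618 / 4.6771 = 2.856856… → 2.86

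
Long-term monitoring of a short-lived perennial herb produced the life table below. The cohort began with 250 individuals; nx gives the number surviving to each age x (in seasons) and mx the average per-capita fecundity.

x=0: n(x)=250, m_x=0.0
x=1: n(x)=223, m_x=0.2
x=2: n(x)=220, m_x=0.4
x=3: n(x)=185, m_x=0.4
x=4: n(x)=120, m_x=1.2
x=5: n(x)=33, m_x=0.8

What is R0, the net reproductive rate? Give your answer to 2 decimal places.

lx = nx/n0 = nx/250: 1, 0.892, 0.88, 0.74, 0.48, 0.132
lx·mx by age: 0, 0.1784, 0.352, 0.296, 0.576, 0.1056
R0 = Σ lx·mx = 1.508 → 1.51

1.51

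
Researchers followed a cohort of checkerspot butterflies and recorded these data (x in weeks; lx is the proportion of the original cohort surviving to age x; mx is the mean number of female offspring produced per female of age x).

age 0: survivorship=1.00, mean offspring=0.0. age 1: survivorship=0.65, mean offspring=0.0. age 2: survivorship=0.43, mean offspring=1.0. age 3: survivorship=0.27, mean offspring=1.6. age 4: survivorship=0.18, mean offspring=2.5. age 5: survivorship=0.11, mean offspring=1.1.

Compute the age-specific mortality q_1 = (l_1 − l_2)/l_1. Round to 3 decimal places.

q_1 = (l_1 − l_2) / l_1 = (0.65 − 0.43) / 0.65
     = 0.22 / 0.65 = 0.338462… → 0.338

0.338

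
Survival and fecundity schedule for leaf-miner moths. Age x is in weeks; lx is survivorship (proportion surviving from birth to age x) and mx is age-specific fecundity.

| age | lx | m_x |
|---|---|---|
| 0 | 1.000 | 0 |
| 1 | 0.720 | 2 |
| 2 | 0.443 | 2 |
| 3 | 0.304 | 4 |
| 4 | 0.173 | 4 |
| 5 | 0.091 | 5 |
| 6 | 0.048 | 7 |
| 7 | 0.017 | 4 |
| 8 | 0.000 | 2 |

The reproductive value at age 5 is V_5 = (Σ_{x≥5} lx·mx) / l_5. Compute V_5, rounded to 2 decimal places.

9.44

lx·mx for x ≥ 5: 0.455, 0.336, 0.068, 0 → sum = 0.859
V_5 = 0.859 / l_5 = 0.859 / 0.091 = 9.43956… → 9.44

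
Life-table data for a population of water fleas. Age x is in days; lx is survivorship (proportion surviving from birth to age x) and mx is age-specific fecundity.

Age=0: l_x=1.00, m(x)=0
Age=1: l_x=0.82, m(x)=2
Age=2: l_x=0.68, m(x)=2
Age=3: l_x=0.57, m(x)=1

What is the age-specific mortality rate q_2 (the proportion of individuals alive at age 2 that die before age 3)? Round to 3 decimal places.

0.162

q_2 = (l_2 − l_3) / l_2 = (0.68 − 0.57) / 0.68
     = 0.11 / 0.68 = 0.161765… → 0.162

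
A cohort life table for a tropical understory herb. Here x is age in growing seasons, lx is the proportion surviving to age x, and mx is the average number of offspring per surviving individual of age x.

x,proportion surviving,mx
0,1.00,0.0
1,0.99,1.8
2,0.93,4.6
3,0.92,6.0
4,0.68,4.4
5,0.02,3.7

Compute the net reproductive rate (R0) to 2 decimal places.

14.65

lx·mx by age: 0, 1.782, 4.278, 5.52, 2.992, 0.074
R0 = Σ lx·mx = 14.646 → 14.65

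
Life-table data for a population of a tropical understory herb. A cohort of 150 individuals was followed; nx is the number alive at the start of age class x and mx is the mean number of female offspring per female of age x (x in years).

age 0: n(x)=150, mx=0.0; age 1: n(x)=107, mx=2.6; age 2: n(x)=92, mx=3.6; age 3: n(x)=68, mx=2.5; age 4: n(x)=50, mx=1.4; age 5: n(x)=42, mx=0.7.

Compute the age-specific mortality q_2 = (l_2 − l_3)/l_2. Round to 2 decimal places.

lx = nx/n0 = nx/150: 1, 0.71333…, 0.61333…, 0.45333…, 0.33333…, 0.28
q_2 = (l_2 − l_3) / l_2 = (0.613333… − 0.453333…) / 0.613333…
     = 0.16… / 0.613333… = 0.26087… → 0.26

0.26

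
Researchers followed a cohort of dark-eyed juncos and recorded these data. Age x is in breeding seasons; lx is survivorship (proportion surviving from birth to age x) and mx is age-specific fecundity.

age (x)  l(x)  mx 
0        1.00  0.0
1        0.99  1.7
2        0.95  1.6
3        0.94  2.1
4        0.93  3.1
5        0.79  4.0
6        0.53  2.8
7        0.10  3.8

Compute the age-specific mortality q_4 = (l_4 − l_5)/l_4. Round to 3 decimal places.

q_4 = (l_4 − l_5) / l_4 = (0.93 − 0.79) / 0.93
     = 0.14 / 0.93 = 0.150538… → 0.151

0.151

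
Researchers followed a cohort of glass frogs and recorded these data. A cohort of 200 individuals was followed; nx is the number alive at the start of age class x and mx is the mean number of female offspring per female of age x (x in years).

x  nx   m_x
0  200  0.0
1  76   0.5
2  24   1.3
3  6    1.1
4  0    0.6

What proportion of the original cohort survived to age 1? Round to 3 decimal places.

l_1 = n_1/n_0 = 76/200 = 0.38 → 0.380

0.380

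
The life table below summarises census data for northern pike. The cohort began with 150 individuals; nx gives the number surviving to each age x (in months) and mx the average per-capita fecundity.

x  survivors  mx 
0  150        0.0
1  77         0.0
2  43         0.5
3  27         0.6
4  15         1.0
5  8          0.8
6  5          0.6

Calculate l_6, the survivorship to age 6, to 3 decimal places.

l_6 = n_6/n_0 = 5/150 = 0.033333… → 0.033

0.033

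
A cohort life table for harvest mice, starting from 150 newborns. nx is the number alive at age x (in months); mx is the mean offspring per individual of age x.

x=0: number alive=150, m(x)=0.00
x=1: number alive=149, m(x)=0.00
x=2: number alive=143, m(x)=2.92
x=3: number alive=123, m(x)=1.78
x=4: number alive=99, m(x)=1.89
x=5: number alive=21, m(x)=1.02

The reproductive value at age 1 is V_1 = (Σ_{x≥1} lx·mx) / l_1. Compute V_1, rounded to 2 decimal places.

5.67

lx = nx/n0 = nx/150: 1, 0.99333…, 0.95333…, 0.82, 0.66, 0.14
lx·mx for x ≥ 1: 0, 2.783733…, 1.4596, 1.2474, 0.1428 → sum = 5.633533…
V_1 = 5.633533… / l_1 = 5.633533… / 0.993333… = 5.671342… → 5.67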